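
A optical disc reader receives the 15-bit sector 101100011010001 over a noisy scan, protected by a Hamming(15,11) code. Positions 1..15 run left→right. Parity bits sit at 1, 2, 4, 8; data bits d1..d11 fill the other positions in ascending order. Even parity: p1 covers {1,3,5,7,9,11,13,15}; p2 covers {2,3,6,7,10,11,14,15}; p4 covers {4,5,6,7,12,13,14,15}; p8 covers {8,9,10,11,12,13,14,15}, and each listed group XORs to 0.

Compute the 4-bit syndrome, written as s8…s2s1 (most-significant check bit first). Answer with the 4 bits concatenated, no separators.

0011

s1 (pos 1,3,5,7,9,11,13,15): 1⊕1⊕0⊕0⊕1⊕1⊕0⊕1 = 1
s2 (pos 2,3,6,7,10,11,14,15): 0⊕1⊕0⊕0⊕0⊕1⊕0⊕1 = 1
s4 (pos 4,5,6,7,12,13,14,15): 1⊕0⊕0⊕0⊕0⊕0⊕0⊕1 = 0
s8 (pos 8,9,10,11,12,13,14,15): 1⊕1⊕0⊕1⊕0⊕0⊕0⊕1 = 0
Syndrome s8…s1 = 0011 → error at position 3.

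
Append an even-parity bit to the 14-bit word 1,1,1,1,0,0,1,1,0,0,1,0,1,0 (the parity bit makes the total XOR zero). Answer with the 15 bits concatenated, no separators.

111100110010100

XOR of the 14 data bits: 1⊕1⊕1⊕1⊕0⊕0⊕1⊕1⊕0⊕0⊕1⊕0⊕1⊕0 = 0
Parity bit = 0 (so all 15 bits XOR to 0).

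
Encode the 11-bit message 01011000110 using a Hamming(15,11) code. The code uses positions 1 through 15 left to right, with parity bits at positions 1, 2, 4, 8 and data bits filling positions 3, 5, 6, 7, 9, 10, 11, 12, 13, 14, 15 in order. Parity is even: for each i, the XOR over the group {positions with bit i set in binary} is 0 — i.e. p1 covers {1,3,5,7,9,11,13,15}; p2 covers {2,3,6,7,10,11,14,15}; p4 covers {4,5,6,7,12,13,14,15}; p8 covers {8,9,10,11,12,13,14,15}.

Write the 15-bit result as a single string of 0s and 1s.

Place data at non-parity positions: p1 p2 0 p4 1 0 1 p8 1 0 0 0 1 1 0
p1 (pos 1,3,5,7,9,11,13,15): XOR of data positions = 0⊕1⊕1⊕1⊕0⊕1⊕0 = 0
p2 (pos 2,3,6,7,10,11,14,15): XOR of data positions = 0⊕0⊕1⊕0⊕0⊕1⊕0 = 0
p4 (pos 4,5,6,7,12,13,14,15): XOR of data positions = 1⊕0⊕1⊕0⊕1⊕1⊕0 = 0
p8 (pos 8,9,10,11,12,13,14,15): XOR of data positions = 1⊕0⊕0⊕0⊕1⊕1⊕0 = 1
Codeword: 000010111000110

000010111000110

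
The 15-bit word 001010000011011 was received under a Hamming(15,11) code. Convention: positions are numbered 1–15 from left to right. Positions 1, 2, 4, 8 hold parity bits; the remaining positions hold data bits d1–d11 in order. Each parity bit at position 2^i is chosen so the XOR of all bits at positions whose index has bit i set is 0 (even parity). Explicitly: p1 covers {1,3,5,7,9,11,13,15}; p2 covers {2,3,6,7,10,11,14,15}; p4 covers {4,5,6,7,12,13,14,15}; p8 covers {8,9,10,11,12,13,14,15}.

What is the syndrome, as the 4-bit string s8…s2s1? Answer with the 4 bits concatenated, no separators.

0000

s1 (pos 1,3,5,7,9,11,13,15): 0⊕1⊕1⊕0⊕0⊕1⊕0⊕1 = 0
s2 (pos 2,3,6,7,10,11,14,15): 0⊕1⊕0⊕0⊕0⊕1⊕1⊕1 = 0
s4 (pos 4,5,6,7,12,13,14,15): 0⊕1⊕0⊕0⊕1⊕0⊕1⊕1 = 0
s8 (pos 8,9,10,11,12,13,14,15): 0⊕0⊕0⊕1⊕1⊕0⊕1⊕1 = 0
Syndrome s8…s1 = 0000 → no error.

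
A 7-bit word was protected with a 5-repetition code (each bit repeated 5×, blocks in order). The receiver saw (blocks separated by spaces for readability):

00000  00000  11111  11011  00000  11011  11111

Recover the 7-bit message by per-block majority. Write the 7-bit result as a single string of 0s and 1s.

Block 1 (00000): 0 ones → 0
Block 2 (00000): 0 ones → 0
Block 3 (11111): 5 ones → 1
Block 4 (11011): 4 ones → 1
Block 5 (00000): 0 ones → 0
Block 6 (11011): 4 ones → 1
Block 7 (11111): 5 ones → 1

0011011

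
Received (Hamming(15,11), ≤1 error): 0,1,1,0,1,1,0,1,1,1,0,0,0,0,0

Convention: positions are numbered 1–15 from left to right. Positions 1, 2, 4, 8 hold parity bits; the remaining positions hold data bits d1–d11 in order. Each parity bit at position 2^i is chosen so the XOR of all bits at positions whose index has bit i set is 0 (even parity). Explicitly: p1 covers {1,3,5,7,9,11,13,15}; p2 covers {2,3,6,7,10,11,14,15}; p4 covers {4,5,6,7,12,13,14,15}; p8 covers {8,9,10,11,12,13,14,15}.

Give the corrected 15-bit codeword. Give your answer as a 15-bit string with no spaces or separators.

011011010100000

s1 (pos 1,3,5,7,9,11,13,15): 0⊕1⊕1⊕0⊕1⊕0⊕0⊕0 = 1
s2 (pos 2,3,6,7,10,11,14,15): 1⊕1⊕1⊕0⊕1⊕0⊕0⊕0 = 0
s4 (pos 4,5,6,7,12,13,14,15): 0⊕1⊕1⊕0⊕0⊕0⊕0⊕0 = 0
s8 (pos 8,9,10,11,12,13,14,15): 1⊕1⊕1⊕0⊕0⊕0⊕0⊕0 = 1
Syndrome s8…s1 = 1001 → error at position 9.
Flip position 9: 011011011100000 → 011011010100000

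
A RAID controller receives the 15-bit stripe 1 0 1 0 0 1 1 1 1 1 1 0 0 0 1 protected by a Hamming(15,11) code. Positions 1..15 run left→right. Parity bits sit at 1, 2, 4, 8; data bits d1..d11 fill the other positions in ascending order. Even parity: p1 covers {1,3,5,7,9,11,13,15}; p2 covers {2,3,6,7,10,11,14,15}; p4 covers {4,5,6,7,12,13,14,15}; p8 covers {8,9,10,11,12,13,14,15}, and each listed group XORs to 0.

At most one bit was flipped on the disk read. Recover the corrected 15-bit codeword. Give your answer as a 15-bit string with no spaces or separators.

s1 (pos 1,3,5,7,9,11,13,15): 1⊕1⊕0⊕1⊕1⊕1⊕0⊕1 = 0
s2 (pos 2,3,6,7,10,11,14,15): 0⊕1⊕1⊕1⊕1⊕1⊕0⊕1 = 0
s4 (pos 4,5,6,7,12,13,14,15): 0⊕0⊕1⊕1⊕0⊕0⊕0⊕1 = 1
s8 (pos 8,9,10,11,12,13,14,15): 1⊕1⊕1⊕1⊕0⊕0⊕0⊕1 = 1
Syndrome s8…s1 = 1100 → error at position 12.
Flip position 12: 101001111110001 → 101001111111001

101001111111001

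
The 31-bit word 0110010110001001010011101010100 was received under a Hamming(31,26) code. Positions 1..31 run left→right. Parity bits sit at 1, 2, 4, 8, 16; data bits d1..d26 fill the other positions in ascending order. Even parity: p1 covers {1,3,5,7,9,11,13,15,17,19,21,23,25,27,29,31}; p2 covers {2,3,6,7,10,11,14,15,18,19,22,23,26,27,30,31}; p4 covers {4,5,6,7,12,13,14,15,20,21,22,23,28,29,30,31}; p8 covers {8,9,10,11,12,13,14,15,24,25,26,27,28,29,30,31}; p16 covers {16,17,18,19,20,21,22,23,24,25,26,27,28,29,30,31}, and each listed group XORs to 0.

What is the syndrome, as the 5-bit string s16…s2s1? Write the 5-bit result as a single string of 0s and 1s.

s1 (pos 1,3,5,7,9,11,13,15,17,19,21,23,25,27,29,31): 0⊕1⊕0⊕0⊕1⊕0⊕1⊕0⊕0⊕0⊕1⊕1⊕1⊕1⊕1⊕0 = 0
s2 (pos 2,3,6,7,10,11,14,15,18,19,22,23,26,27,30,31): 1⊕1⊕1⊕0⊕0⊕0⊕0⊕0⊕1⊕0⊕1⊕1⊕0⊕1⊕0⊕0 = 1
s4 (pos 4,5,6,7,12,13,14,15,20,21,22,23,28,29,30,31): 0⊕0⊕1⊕0⊕0⊕1⊕0⊕0⊕0⊕1⊕1⊕1⊕0⊕1⊕0⊕0 = 0
s8 (pos 8,9,10,11,12,13,14,15,24,25,26,27,28,29,30,31): 1⊕1⊕0⊕0⊕0⊕1⊕0⊕0⊕0⊕1⊕0⊕1⊕0⊕1⊕0⊕0 = 0
s16 (pos 16,17,18,19,20,21,22,23,24,25,26,27,28,29,30,31): 1⊕0⊕1⊕0⊕0⊕1⊕1⊕1⊕0⊕1⊕0⊕1⊕0⊕1⊕0⊕0 = 0
Syndrome s16…s1 = 00010 → error at position 2.

00010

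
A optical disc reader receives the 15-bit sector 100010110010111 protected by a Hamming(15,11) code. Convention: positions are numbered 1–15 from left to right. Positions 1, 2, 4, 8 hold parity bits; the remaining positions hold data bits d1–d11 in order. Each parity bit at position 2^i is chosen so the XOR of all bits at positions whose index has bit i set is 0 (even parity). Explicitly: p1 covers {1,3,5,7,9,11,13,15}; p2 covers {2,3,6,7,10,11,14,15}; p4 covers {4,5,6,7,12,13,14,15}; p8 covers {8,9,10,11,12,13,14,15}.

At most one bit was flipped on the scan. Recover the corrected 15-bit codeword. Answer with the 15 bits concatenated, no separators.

100010110011111

s1 (pos 1,3,5,7,9,11,13,15): 1⊕0⊕1⊕1⊕0⊕1⊕1⊕1 = 0
s2 (pos 2,3,6,7,10,11,14,15): 0⊕0⊕0⊕1⊕0⊕1⊕1⊕1 = 0
s4 (pos 4,5,6,7,12,13,14,15): 0⊕1⊕0⊕1⊕0⊕1⊕1⊕1 = 1
s8 (pos 8,9,10,11,12,13,14,15): 1⊕0⊕0⊕1⊕0⊕1⊕1⊕1 = 1
Syndrome s8…s1 = 1100 → error at position 12.
Flip position 12: 100010110010111 → 100010110011111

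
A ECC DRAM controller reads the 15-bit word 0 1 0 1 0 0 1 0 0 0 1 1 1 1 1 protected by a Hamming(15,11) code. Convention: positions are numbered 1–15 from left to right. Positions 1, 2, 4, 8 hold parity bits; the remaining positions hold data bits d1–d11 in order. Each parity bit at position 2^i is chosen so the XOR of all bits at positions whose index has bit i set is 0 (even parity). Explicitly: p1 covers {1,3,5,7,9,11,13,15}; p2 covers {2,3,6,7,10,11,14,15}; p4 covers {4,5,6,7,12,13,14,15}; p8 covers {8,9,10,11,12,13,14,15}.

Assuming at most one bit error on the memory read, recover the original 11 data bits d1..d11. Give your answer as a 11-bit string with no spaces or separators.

s1 (pos 1,3,5,7,9,11,13,15): 0⊕0⊕0⊕1⊕0⊕1⊕1⊕1 = 0
s2 (pos 2,3,6,7,10,11,14,15): 1⊕0⊕0⊕1⊕0⊕1⊕1⊕1 = 1
s4 (pos 4,5,6,7,12,13,14,15): 1⊕0⊕0⊕1⊕1⊕1⊕1⊕1 = 0
s8 (pos 8,9,10,11,12,13,14,15): 0⊕0⊕0⊕1⊕1⊕1⊕1⊕1 = 1
Syndrome s8…s1 = 1010 → error at position 10.
Flip position 10: 010100100011111 → 010100100111111
Read data bits from positions 3,5,6,7,9,10,11,12,13,14,15: 00010111111

00010111111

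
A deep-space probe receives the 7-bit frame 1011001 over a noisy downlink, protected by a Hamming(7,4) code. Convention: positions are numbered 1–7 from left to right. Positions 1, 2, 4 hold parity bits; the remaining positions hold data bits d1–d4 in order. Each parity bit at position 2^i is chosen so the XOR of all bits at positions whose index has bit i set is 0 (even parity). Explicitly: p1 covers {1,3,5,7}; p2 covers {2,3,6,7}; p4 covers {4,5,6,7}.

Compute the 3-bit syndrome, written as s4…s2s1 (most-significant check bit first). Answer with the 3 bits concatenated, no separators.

001

s1 (pos 1,3,5,7): 1⊕1⊕0⊕1 = 1
s2 (pos 2,3,6,7): 0⊕1⊕0⊕1 = 0
s4 (pos 4,5,6,7): 1⊕0⊕0⊕1 = 0
Syndrome s4…s1 = 001 → error at position 1.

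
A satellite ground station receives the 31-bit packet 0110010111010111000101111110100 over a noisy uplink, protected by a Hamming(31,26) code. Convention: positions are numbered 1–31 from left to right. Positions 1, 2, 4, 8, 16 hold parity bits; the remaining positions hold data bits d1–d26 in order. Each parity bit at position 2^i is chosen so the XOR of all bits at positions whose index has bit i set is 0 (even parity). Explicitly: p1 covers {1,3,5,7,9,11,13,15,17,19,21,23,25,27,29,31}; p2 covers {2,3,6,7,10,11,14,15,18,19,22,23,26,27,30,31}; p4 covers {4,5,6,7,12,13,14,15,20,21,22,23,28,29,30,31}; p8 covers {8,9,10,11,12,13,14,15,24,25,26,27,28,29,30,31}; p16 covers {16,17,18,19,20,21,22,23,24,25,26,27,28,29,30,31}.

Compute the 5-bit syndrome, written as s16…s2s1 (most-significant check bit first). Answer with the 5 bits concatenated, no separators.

11001

s1 (pos 1,3,5,7,9,11,13,15,17,19,21,23,25,27,29,31): 0⊕1⊕0⊕0⊕1⊕0⊕0⊕1⊕0⊕0⊕0⊕1⊕1⊕1⊕1⊕0 = 1
s2 (pos 2,3,6,7,10,11,14,15,18,19,22,23,26,27,30,31): 1⊕1⊕1⊕0⊕1⊕0⊕1⊕1⊕0⊕0⊕1⊕1⊕1⊕1⊕0⊕0 = 0
s4 (pos 4,5,6,7,12,13,14,15,20,21,22,23,28,29,30,31): 0⊕0⊕1⊕0⊕1⊕0⊕1⊕1⊕1⊕0⊕1⊕1⊕0⊕1⊕0⊕0 = 0
s8 (pos 8,9,10,11,12,13,14,15,24,25,26,27,28,29,30,31): 1⊕1⊕1⊕0⊕1⊕0⊕1⊕1⊕1⊕1⊕1⊕1⊕0⊕1⊕0⊕0 = 1
s16 (pos 16,17,18,19,20,21,22,23,24,25,26,27,28,29,30,31): 1⊕0⊕0⊕0⊕1⊕0⊕1⊕1⊕1⊕1⊕1⊕1⊕0⊕1⊕0⊕0 = 1
Syndrome s16…s1 = 11001 → error at position 25.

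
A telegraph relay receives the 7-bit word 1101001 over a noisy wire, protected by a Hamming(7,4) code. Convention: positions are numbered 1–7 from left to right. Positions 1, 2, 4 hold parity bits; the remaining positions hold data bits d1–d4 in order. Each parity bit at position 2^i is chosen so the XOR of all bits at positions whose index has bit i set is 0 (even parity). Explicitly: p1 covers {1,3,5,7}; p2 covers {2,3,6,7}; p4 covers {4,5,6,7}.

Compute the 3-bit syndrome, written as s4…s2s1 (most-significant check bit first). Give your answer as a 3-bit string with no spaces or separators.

s1 (pos 1,3,5,7): 1⊕0⊕0⊕1 = 0
s2 (pos 2,3,6,7): 1⊕0⊕0⊕1 = 0
s4 (pos 4,5,6,7): 1⊕0⊕0⊕1 = 0
Syndrome s4…s1 = 000 → no error.

000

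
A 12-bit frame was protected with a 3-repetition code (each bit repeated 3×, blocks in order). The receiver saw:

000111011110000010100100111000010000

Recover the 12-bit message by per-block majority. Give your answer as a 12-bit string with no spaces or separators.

011100001000

Block 1 (000): 0 ones → 0
Block 2 (111): 3 ones → 1
Block 3 (011): 2 ones → 1
Block 4 (110): 2 ones → 1
Block 5 (000): 0 ones → 0
Block 6 (010): 1 one → 0
Block 7 (100): 1 one → 0
Block 8 (100): 1 one → 0
Block 9 (111): 3 ones → 1
Block 10 (000): 0 ones → 0
Block 11 (010): 1 one → 0
Block 12 (000): 0 ones → 0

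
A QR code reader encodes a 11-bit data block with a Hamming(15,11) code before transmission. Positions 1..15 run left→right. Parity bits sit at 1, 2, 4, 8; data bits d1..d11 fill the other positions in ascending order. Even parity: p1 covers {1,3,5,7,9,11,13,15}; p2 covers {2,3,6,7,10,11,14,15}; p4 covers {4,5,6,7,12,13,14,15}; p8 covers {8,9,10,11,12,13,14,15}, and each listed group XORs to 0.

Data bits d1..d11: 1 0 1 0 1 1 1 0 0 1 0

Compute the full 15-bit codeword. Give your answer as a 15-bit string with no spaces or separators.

Place data at non-parity positions: p1 p2 1 p4 0 1 0 p8 1 1 1 0 0 1 0
p1 (pos 1,3,5,7,9,11,13,15): XOR of data positions = 1⊕0⊕0⊕1⊕1⊕0⊕0 = 1
p2 (pos 2,3,6,7,10,11,14,15): XOR of data positions = 1⊕1⊕0⊕1⊕1⊕1⊕0 = 1
p4 (pos 4,5,6,7,12,13,14,15): XOR of data positions = 0⊕1⊕0⊕0⊕0⊕1⊕0 = 0
p8 (pos 8,9,10,11,12,13,14,15): XOR of data positions = 1⊕1⊕1⊕0⊕0⊕1⊕0 = 0
Codeword: 111001001110010

111001001110010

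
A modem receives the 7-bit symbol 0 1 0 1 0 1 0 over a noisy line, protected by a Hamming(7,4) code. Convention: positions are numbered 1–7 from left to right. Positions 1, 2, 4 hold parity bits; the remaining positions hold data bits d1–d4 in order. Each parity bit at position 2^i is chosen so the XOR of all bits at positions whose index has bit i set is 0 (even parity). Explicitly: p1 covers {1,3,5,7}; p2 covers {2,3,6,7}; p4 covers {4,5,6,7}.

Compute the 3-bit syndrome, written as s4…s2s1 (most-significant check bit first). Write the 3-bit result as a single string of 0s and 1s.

s1 (pos 1,3,5,7): 0⊕0⊕0⊕0 = 0
s2 (pos 2,3,6,7): 1⊕0⊕1⊕0 = 0
s4 (pos 4,5,6,7): 1⊕0⊕1⊕0 = 0
Syndrome s4…s1 = 000 → no error.

000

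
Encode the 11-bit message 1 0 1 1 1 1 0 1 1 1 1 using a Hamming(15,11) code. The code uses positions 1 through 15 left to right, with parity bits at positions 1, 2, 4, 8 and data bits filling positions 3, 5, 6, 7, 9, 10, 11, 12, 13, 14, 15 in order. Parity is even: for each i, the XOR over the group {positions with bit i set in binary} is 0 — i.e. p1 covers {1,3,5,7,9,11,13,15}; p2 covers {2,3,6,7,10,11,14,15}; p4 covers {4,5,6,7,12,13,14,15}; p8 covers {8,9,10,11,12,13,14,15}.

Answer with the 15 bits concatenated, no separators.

101001101101111

Place data at non-parity positions: p1 p2 1 p4 0 1 1 p8 1 1 0 1 1 1 1
p1 (pos 1,3,5,7,9,11,13,15): XOR of data positions = 1⊕0⊕1⊕1⊕0⊕1⊕1 = 1
p2 (pos 2,3,6,7,10,11,14,15): XOR of data positions = 1⊕1⊕1⊕1⊕0⊕1⊕1 = 0
p4 (pos 4,5,6,7,12,13,14,15): XOR of data positions = 0⊕1⊕1⊕1⊕1⊕1⊕1 = 0
p8 (pos 8,9,10,11,12,13,14,15): XOR of data positions = 1⊕1⊕0⊕1⊕1⊕1⊕1 = 0
Codeword: 101001101101111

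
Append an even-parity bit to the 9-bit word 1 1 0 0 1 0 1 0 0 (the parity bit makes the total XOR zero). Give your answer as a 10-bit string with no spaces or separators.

XOR of the 9 data bits: 1⊕1⊕0⊕0⊕1⊕0⊕1⊕0⊕0 = 0
Parity bit = 0 (so all 10 bits XOR to 0).

1100101000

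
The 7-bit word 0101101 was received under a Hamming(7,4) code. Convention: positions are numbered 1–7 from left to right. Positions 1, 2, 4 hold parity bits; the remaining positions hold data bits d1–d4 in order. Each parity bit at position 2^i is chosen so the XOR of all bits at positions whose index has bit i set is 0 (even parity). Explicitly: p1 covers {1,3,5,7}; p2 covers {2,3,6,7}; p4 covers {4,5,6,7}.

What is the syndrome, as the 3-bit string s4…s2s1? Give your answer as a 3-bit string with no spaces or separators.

100

s1 (pos 1,3,5,7): 0⊕0⊕1⊕1 = 0
s2 (pos 2,3,6,7): 1⊕0⊕0⊕1 = 0
s4 (pos 4,5,6,7): 1⊕1⊕0⊕1 = 1
Syndrome s4…s1 = 100 → error at position 4.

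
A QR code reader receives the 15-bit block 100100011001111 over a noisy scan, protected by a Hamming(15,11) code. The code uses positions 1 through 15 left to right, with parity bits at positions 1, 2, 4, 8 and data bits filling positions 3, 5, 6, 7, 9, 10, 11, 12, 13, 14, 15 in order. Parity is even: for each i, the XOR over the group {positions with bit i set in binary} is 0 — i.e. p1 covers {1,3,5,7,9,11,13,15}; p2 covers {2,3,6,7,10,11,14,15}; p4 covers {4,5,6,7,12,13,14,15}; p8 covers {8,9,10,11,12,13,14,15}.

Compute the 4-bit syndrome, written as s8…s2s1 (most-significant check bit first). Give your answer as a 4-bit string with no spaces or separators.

s1 (pos 1,3,5,7,9,11,13,15): 1⊕0⊕0⊕0⊕1⊕0⊕1⊕1 = 0
s2 (pos 2,3,6,7,10,11,14,15): 0⊕0⊕0⊕0⊕0⊕0⊕1⊕1 = 0
s4 (pos 4,5,6,7,12,13,14,15): 1⊕0⊕0⊕0⊕1⊕1⊕1⊕1 = 1
s8 (pos 8,9,10,11,12,13,14,15): 1⊕1⊕0⊕0⊕1⊕1⊕1⊕1 = 0
Syndrome s8…s1 = 0100 → error at position 4.

0100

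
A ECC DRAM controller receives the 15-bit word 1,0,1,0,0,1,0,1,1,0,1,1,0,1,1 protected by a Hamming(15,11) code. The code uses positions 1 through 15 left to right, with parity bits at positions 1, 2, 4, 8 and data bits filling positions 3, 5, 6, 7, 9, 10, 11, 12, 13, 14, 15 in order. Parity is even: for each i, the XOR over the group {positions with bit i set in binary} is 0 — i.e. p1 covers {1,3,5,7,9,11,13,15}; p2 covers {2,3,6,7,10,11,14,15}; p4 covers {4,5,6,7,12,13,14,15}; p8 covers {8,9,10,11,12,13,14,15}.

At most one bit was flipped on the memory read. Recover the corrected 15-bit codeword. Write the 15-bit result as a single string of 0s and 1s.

100001011011011

s1 (pos 1,3,5,7,9,11,13,15): 1⊕1⊕0⊕0⊕1⊕1⊕0⊕1 = 1
s2 (pos 2,3,6,7,10,11,14,15): 0⊕1⊕1⊕0⊕0⊕1⊕1⊕1 = 1
s4 (pos 4,5,6,7,12,13,14,15): 0⊕0⊕1⊕0⊕1⊕0⊕1⊕1 = 0
s8 (pos 8,9,10,11,12,13,14,15): 1⊕1⊕0⊕1⊕1⊕0⊕1⊕1 = 0
Syndrome s8…s1 = 0011 → error at position 3.
Flip position 3: 101001011011011 → 100001011011011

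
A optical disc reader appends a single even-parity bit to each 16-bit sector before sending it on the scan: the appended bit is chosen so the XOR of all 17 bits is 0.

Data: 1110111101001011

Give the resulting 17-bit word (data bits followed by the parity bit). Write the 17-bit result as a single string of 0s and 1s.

11101111010010111

XOR of the 16 data bits: 1⊕1⊕1⊕0⊕1⊕1⊕1⊕1⊕0⊕1⊕0⊕0⊕1⊕0⊕1⊕1 = 1
Parity bit = 1 (so all 17 bits XOR to 0).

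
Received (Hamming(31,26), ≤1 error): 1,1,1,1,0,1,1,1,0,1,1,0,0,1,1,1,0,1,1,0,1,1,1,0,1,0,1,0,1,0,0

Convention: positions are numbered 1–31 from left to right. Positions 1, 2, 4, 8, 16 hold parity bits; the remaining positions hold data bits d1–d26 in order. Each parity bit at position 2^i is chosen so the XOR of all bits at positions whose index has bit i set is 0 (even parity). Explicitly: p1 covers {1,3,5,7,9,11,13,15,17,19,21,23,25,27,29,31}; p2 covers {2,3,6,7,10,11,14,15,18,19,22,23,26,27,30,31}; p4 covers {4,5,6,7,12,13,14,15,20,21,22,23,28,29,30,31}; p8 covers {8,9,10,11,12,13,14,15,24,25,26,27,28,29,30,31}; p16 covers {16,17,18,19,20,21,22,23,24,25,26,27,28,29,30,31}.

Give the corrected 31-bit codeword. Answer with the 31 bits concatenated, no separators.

1111011101100111011011001010100

s1 (pos 1,3,5,7,9,11,13,15,17,19,21,23,25,27,29,31): 1⊕1⊕0⊕1⊕0⊕1⊕0⊕1⊕0⊕1⊕1⊕1⊕1⊕1⊕1⊕0 = 1
s2 (pos 2,3,6,7,10,11,14,15,18,19,22,23,26,27,30,31): 1⊕1⊕1⊕1⊕1⊕1⊕1⊕1⊕1⊕1⊕1⊕1⊕0⊕1⊕0⊕0 = 1
s4 (pos 4,5,6,7,12,13,14,15,20,21,22,23,28,29,30,31): 1⊕0⊕1⊕1⊕0⊕0⊕1⊕1⊕0⊕1⊕1⊕1⊕0⊕1⊕0⊕0 = 1
s8 (pos 8,9,10,11,12,13,14,15,24,25,26,27,28,29,30,31): 1⊕0⊕1⊕1⊕0⊕0⊕1⊕1⊕0⊕1⊕0⊕1⊕0⊕1⊕0⊕0 = 0
s16 (pos 16,17,18,19,20,21,22,23,24,25,26,27,28,29,30,31): 1⊕0⊕1⊕1⊕0⊕1⊕1⊕1⊕0⊕1⊕0⊕1⊕0⊕1⊕0⊕0 = 1
Syndrome s16…s1 = 10111 → error at position 23.
Flip position 23: 1111011101100111011011101010100 → 1111011101100111011011001010100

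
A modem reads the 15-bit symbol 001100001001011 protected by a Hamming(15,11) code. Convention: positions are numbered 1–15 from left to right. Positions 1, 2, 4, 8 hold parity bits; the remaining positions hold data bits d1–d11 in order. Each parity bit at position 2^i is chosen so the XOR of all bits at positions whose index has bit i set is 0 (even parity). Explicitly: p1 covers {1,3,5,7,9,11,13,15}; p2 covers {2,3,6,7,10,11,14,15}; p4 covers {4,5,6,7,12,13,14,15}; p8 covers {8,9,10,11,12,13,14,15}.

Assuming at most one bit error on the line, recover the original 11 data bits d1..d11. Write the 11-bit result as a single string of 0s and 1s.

s1 (pos 1,3,5,7,9,11,13,15): 0⊕1⊕0⊕0⊕1⊕0⊕0⊕1 = 1
s2 (pos 2,3,6,7,10,11,14,15): 0⊕1⊕0⊕0⊕0⊕0⊕1⊕1 = 1
s4 (pos 4,5,6,7,12,13,14,15): 1⊕0⊕0⊕0⊕1⊕0⊕1⊕1 = 0
s8 (pos 8,9,10,11,12,13,14,15): 0⊕1⊕0⊕0⊕1⊕0⊕1⊕1 = 0
Syndrome s8…s1 = 0011 → error at position 3.
Flip position 3: 001100001001011 → 000100001001011
Read data bits from positions 3,5,6,7,9,10,11,12,13,14,15: 00001001011

00001001011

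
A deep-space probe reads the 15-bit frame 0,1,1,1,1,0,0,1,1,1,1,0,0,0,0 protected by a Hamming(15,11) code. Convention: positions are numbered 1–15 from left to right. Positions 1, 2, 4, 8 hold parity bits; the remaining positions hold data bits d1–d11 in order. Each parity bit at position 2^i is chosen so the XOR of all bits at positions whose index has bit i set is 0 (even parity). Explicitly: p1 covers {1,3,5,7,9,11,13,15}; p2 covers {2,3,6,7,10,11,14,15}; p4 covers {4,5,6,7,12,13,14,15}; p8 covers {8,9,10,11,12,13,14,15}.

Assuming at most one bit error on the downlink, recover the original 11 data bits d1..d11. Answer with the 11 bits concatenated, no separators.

11001110000

s1 (pos 1,3,5,7,9,11,13,15): 0⊕1⊕1⊕0⊕1⊕1⊕0⊕0 = 0
s2 (pos 2,3,6,7,10,11,14,15): 1⊕1⊕0⊕0⊕1⊕1⊕0⊕0 = 0
s4 (pos 4,5,6,7,12,13,14,15): 1⊕1⊕0⊕0⊕0⊕0⊕0⊕0 = 0
s8 (pos 8,9,10,11,12,13,14,15): 1⊕1⊕1⊕1⊕0⊕0⊕0⊕0 = 0
Syndrome s8…s1 = 0000 → no error.
Read data bits from positions 3,5,6,7,9,10,11,12,13,14,15: 11001110000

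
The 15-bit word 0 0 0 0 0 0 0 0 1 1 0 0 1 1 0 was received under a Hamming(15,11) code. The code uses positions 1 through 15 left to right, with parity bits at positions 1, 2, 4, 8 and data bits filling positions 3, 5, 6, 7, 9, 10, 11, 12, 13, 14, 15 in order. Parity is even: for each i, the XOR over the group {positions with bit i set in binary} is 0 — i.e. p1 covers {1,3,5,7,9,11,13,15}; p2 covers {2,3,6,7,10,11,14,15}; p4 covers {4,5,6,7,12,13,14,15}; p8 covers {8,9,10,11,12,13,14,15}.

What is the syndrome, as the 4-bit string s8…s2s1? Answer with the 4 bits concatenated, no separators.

s1 (pos 1,3,5,7,9,11,13,15): 0⊕0⊕0⊕0⊕1⊕0⊕1⊕0 = 0
s2 (pos 2,3,6,7,10,11,14,15): 0⊕0⊕0⊕0⊕1⊕0⊕1⊕0 = 0
s4 (pos 4,5,6,7,12,13,14,15): 0⊕0⊕0⊕0⊕0⊕1⊕1⊕0 = 0
s8 (pos 8,9,10,11,12,13,14,15): 0⊕1⊕1⊕0⊕0⊕1⊕1⊕0 = 0
Syndrome s8…s1 = 0000 → no error.

0000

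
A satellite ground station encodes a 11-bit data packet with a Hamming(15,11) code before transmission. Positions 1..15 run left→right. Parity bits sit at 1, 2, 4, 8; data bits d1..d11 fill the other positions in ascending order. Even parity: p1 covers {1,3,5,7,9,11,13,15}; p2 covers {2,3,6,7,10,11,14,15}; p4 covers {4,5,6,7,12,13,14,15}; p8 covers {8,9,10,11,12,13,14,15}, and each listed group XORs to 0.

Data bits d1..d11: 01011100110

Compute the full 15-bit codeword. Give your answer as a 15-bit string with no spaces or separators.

010010101100110

Place data at non-parity positions: p1 p2 0 p4 1 0 1 p8 1 1 0 0 1 1 0
p1 (pos 1,3,5,7,9,11,13,15): XOR of data positions = 0⊕1⊕1⊕1⊕0⊕1⊕0 = 0
p2 (pos 2,3,6,7,10,11,14,15): XOR of data positions = 0⊕0⊕1⊕1⊕0⊕1⊕0 = 1
p4 (pos 4,5,6,7,12,13,14,15): XOR of data positions = 1⊕0⊕1⊕0⊕1⊕1⊕0 = 0
p8 (pos 8,9,10,11,12,13,14,15): XOR of data positions = 1⊕1⊕0⊕0⊕1⊕1⊕0 = 0
Codeword: 010010101100110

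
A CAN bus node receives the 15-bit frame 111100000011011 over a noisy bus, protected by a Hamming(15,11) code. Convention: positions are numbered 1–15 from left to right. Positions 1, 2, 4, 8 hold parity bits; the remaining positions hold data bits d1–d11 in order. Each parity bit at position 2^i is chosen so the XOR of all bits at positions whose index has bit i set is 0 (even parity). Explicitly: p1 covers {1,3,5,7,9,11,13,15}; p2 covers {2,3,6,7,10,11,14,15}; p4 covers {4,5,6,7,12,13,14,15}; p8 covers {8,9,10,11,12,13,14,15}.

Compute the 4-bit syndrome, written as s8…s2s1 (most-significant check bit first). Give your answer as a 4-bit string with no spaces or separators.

0010

s1 (pos 1,3,5,7,9,11,13,15): 1⊕1⊕0⊕0⊕0⊕1⊕0⊕1 = 0
s2 (pos 2,3,6,7,10,11,14,15): 1⊕1⊕0⊕0⊕0⊕1⊕1⊕1 = 1
s4 (pos 4,5,6,7,12,13,14,15): 1⊕0⊕0⊕0⊕1⊕0⊕1⊕1 = 0
s8 (pos 8,9,10,11,12,13,14,15): 0⊕0⊕0⊕1⊕1⊕0⊕1⊕1 = 0
Syndrome s8…s1 = 0010 → error at position 2.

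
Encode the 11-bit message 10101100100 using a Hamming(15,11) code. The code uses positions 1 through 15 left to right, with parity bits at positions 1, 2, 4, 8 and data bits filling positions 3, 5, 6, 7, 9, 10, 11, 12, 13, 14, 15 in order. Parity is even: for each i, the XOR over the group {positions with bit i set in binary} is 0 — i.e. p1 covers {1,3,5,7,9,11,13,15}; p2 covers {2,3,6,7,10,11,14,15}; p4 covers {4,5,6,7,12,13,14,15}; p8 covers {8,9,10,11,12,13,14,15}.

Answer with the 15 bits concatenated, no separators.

Place data at non-parity positions: p1 p2 1 p4 0 1 0 p8 1 1 0 0 1 0 0
p1 (pos 1,3,5,7,9,11,13,15): XOR of data positions = 1⊕0⊕0⊕1⊕0⊕1⊕0 = 1
p2 (pos 2,3,6,7,10,11,14,15): XOR of data positions = 1⊕1⊕0⊕1⊕0⊕0⊕0 = 1
p4 (pos 4,5,6,7,12,13,14,15): XOR of data positions = 0⊕1⊕0⊕0⊕1⊕0⊕0 = 0
p8 (pos 8,9,10,11,12,13,14,15): XOR of data positions = 1⊕1⊕0⊕0⊕1⊕0⊕0 = 1
Codeword: 111001011100100

111001011100100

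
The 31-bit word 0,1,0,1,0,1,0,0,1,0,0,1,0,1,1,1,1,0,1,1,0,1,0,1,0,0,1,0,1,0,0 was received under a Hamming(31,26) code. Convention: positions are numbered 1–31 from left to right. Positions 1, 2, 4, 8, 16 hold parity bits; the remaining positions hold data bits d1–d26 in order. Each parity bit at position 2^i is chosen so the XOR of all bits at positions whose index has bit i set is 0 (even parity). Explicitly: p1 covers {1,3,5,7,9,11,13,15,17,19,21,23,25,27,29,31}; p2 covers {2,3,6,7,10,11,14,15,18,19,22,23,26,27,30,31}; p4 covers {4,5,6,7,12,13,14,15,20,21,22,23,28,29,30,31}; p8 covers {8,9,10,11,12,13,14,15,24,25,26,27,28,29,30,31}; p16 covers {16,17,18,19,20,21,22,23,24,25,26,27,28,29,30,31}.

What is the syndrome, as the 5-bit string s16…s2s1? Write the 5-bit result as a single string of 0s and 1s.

s1 (pos 1,3,5,7,9,11,13,15,17,19,21,23,25,27,29,31): 0⊕0⊕0⊕0⊕1⊕0⊕0⊕1⊕1⊕1⊕0⊕0⊕0⊕1⊕1⊕0 = 0
s2 (pos 2,3,6,7,10,11,14,15,18,19,22,23,26,27,30,31): 1⊕0⊕1⊕0⊕0⊕0⊕1⊕1⊕0⊕1⊕1⊕0⊕0⊕1⊕0⊕0 = 1
s4 (pos 4,5,6,7,12,13,14,15,20,21,22,23,28,29,30,31): 1⊕0⊕1⊕0⊕1⊕0⊕1⊕1⊕1⊕0⊕1⊕0⊕0⊕1⊕0⊕0 = 0
s8 (pos 8,9,10,11,12,13,14,15,24,25,26,27,28,29,30,31): 0⊕1⊕0⊕0⊕1⊕0⊕1⊕1⊕1⊕0⊕0⊕1⊕0⊕1⊕0⊕0 = 1
s16 (pos 16,17,18,19,20,21,22,23,24,25,26,27,28,29,30,31): 1⊕1⊕0⊕1⊕1⊕0⊕1⊕0⊕1⊕0⊕0⊕1⊕0⊕1⊕0⊕0 = 0
Syndrome s16…s1 = 01010 → error at position 10.

01010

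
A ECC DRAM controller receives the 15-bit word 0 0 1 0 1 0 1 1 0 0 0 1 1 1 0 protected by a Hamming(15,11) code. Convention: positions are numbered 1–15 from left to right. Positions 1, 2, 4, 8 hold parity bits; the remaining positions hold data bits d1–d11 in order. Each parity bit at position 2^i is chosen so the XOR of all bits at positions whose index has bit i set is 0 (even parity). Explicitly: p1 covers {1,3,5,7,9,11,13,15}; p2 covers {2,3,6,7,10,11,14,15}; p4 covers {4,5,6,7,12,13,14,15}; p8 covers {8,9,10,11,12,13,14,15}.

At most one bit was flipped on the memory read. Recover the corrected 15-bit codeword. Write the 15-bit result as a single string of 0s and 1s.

001011110001110

s1 (pos 1,3,5,7,9,11,13,15): 0⊕1⊕1⊕1⊕0⊕0⊕1⊕0 = 0
s2 (pos 2,3,6,7,10,11,14,15): 0⊕1⊕0⊕1⊕0⊕0⊕1⊕0 = 1
s4 (pos 4,5,6,7,12,13,14,15): 0⊕1⊕0⊕1⊕1⊕1⊕1⊕0 = 1
s8 (pos 8,9,10,11,12,13,14,15): 1⊕0⊕0⊕0⊕1⊕1⊕1⊕0 = 0
Syndrome s8…s1 = 0110 → error at position 6.
Flip position 6: 001010110001110 → 001011110001110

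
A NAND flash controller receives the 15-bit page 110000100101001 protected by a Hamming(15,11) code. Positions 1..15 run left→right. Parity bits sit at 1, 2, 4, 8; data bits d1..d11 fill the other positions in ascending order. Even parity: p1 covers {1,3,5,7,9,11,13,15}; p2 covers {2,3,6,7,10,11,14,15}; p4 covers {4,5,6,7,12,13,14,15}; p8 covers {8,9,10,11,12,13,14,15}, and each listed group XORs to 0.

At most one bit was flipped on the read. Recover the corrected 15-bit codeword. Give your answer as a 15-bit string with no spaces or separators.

s1 (pos 1,3,5,7,9,11,13,15): 1⊕0⊕0⊕1⊕0⊕0⊕0⊕1 = 1
s2 (pos 2,3,6,7,10,11,14,15): 1⊕0⊕0⊕1⊕1⊕0⊕0⊕1 = 0
s4 (pos 4,5,6,7,12,13,14,15): 0⊕0⊕0⊕1⊕1⊕0⊕0⊕1 = 1
s8 (pos 8,9,10,11,12,13,14,15): 0⊕0⊕1⊕0⊕1⊕0⊕0⊕1 = 1
Syndrome s8…s1 = 1101 → error at position 13.
Flip position 13: 110000100101001 → 110000100101101

110000100101101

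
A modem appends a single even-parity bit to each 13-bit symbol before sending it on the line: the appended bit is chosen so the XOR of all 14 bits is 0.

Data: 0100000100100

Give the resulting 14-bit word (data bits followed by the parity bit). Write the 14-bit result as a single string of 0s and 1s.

XOR of the 13 data bits: 0⊕1⊕0⊕0⊕0⊕0⊕0⊕1⊕0⊕0⊕1⊕0⊕0 = 1
Parity bit = 1 (so all 14 bits XOR to 0).

01000001001001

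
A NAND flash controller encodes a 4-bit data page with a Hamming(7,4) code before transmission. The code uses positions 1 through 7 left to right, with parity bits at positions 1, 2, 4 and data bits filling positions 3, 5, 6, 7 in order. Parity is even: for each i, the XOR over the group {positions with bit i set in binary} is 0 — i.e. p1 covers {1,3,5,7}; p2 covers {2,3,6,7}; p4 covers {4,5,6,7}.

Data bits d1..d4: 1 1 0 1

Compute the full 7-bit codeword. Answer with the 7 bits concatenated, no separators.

Place data at non-parity positions: p1 p2 1 p4 1 0 1
p1 (pos 1,3,5,7): XOR of data positions = 1⊕1⊕1 = 1
p2 (pos 2,3,6,7): XOR of data positions = 1⊕0⊕1 = 0
p4 (pos 4,5,6,7): XOR of data positions = 1⊕0⊕1 = 0
Codeword: 1010101

1010101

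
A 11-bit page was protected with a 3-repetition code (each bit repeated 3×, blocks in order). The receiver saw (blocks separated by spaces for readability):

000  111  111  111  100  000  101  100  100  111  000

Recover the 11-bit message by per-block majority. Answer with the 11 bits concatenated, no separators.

01110010010

Block 1 (000): 0 ones → 0
Block 2 (111): 3 ones → 1
Block 3 (111): 3 ones → 1
Block 4 (111): 3 ones → 1
Block 5 (100): 1 one → 0
Block 6 (000): 0 ones → 0
Block 7 (101): 2 ones → 1
Block 8 (100): 1 one → 0
Block 9 (100): 1 one → 0
Block 10 (111): 3 ones → 1
Block 11 (000): 0 ones → 0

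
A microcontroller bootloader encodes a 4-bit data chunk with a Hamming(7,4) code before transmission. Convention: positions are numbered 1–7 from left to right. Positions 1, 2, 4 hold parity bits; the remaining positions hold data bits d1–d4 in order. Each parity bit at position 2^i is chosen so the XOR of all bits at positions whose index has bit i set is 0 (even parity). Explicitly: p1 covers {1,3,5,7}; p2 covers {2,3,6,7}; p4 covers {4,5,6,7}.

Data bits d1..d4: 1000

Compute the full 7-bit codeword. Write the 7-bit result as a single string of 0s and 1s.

1110000

Place data at non-parity positions: p1 p2 1 p4 0 0 0
p1 (pos 1,3,5,7): XOR of data positions = 1⊕0⊕0 = 1
p2 (pos 2,3,6,7): XOR of data positions = 1⊕0⊕0 = 1
p4 (pos 4,5,6,7): XOR of data positions = 0⊕0⊕0 = 0
Codeword: 1110000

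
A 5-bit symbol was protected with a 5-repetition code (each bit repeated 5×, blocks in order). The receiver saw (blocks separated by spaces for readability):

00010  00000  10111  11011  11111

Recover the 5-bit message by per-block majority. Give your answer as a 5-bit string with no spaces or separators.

00111

Block 1 (00010): 1 one → 0
Block 2 (00000): 0 ones → 0
Block 3 (10111): 4 ones → 1
Block 4 (11011): 4 ones → 1
Block 5 (11111): 5 ones → 1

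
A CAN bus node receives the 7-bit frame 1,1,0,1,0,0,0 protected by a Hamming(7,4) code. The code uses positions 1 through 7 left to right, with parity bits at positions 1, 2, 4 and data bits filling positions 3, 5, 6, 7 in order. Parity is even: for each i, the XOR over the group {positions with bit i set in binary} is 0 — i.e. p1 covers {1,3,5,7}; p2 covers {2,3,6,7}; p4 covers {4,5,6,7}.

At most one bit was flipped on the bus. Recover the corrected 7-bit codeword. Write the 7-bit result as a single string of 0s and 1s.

s1 (pos 1,3,5,7): 1⊕0⊕0⊕0 = 1
s2 (pos 2,3,6,7): 1⊕0⊕0⊕0 = 1
s4 (pos 4,5,6,7): 1⊕0⊕0⊕0 = 1
Syndrome s4…s1 = 111 → error at position 7.
Flip position 7: 1101000 → 1101001

1101001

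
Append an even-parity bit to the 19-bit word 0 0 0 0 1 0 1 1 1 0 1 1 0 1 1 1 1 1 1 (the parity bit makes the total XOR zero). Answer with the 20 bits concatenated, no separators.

XOR of the 19 data bits: 0⊕0⊕0⊕0⊕1⊕0⊕1⊕1⊕1⊕0⊕1⊕1⊕0⊕1⊕1⊕1⊕1⊕1⊕1 = 0
Parity bit = 0 (so all 20 bits XOR to 0).

00001011101101111110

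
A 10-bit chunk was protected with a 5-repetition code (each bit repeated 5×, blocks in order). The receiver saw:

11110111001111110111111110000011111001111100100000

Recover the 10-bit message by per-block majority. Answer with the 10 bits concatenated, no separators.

Block 1 (11110): 4 ones → 1
Block 2 (11100): 3 ones → 1
Block 3 (11111): 5 ones → 1
Block 4 (10111): 4 ones → 1
Block 5 (11111): 5 ones → 1
Block 6 (00000): 0 ones → 0
Block 7 (11111): 5 ones → 1
Block 8 (00111): 3 ones → 1
Block 9 (11001): 3 ones → 1
Block 10 (00000): 0 ones → 0

1111101110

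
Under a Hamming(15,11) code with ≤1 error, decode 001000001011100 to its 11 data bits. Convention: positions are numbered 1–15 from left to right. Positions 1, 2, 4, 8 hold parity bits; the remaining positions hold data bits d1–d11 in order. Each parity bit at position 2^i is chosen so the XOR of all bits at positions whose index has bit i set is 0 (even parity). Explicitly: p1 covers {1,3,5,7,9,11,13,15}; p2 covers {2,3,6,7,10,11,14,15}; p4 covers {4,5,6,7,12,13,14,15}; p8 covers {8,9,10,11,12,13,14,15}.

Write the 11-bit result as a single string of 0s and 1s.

10001011100

s1 (pos 1,3,5,7,9,11,13,15): 0⊕1⊕0⊕0⊕1⊕1⊕1⊕0 = 0
s2 (pos 2,3,6,7,10,11,14,15): 0⊕1⊕0⊕0⊕0⊕1⊕0⊕0 = 0
s4 (pos 4,5,6,7,12,13,14,15): 0⊕0⊕0⊕0⊕1⊕1⊕0⊕0 = 0
s8 (pos 8,9,10,11,12,13,14,15): 0⊕1⊕0⊕1⊕1⊕1⊕0⊕0 = 0
Syndrome s8…s1 = 0000 → no error.
Read data bits from positions 3,5,6,7,9,10,11,12,13,14,15: 10001011100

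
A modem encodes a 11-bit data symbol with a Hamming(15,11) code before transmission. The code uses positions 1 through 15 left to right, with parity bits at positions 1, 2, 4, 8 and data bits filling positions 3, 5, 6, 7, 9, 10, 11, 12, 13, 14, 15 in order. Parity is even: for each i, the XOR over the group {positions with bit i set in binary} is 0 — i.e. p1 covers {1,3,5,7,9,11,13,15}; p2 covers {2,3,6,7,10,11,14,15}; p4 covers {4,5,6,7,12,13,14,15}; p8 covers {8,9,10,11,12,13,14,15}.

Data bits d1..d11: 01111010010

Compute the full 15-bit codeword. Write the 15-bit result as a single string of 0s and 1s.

Place data at non-parity positions: p1 p2 0 p4 1 1 1 p8 1 0 1 0 0 1 0
p1 (pos 1,3,5,7,9,11,13,15): XOR of data positions = 0⊕1⊕1⊕1⊕1⊕0⊕0 = 0
p2 (pos 2,3,6,7,10,11,14,15): XOR of data positions = 0⊕1⊕1⊕0⊕1⊕1⊕0 = 0
p4 (pos 4,5,6,7,12,13,14,15): XOR of data positions = 1⊕1⊕1⊕0⊕0⊕1⊕0 = 0
p8 (pos 8,9,10,11,12,13,14,15): XOR of data positions = 1⊕0⊕1⊕0⊕0⊕1⊕0 = 1
Codeword: 000011111010010

000011111010010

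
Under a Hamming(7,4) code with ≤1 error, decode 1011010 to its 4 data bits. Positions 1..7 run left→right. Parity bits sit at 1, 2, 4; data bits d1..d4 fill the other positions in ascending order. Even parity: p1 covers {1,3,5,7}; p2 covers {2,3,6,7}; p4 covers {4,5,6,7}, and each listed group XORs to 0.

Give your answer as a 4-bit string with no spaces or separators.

1010

s1 (pos 1,3,5,7): 1⊕1⊕0⊕0 = 0
s2 (pos 2,3,6,7): 0⊕1⊕1⊕0 = 0
s4 (pos 4,5,6,7): 1⊕0⊕1⊕0 = 0
Syndrome s4…s1 = 000 → no error.
Read data bits from positions 3,5,6,7: 1010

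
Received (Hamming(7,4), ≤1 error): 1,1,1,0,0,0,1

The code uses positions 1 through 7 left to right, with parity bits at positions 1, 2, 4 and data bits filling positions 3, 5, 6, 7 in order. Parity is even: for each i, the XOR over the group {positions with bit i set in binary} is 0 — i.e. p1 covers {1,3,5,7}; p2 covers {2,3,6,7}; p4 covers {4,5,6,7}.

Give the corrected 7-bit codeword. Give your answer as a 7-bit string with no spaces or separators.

1110000

s1 (pos 1,3,5,7): 1⊕1⊕0⊕1 = 1
s2 (pos 2,3,6,7): 1⊕1⊕0⊕1 = 1
s4 (pos 4,5,6,7): 0⊕0⊕0⊕1 = 1
Syndrome s4…s1 = 111 → error at position 7.
Flip position 7: 1110001 → 1110000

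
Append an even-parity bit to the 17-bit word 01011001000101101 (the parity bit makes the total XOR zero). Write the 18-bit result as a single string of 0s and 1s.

XOR of the 17 data bits: 0⊕1⊕0⊕1⊕1⊕0⊕0⊕1⊕0⊕0⊕0⊕1⊕0⊕1⊕1⊕0⊕1 = 0
Parity bit = 0 (so all 18 bits XOR to 0).

010110010001011010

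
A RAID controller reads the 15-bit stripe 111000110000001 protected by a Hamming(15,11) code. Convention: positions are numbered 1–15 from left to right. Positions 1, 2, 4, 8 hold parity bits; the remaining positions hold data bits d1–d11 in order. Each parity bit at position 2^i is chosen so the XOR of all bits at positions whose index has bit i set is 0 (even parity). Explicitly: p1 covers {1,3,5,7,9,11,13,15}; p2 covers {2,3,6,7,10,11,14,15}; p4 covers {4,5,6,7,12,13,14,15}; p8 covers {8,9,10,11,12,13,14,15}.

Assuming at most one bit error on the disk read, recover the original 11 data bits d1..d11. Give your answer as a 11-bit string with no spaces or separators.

s1 (pos 1,3,5,7,9,11,13,15): 1⊕1⊕0⊕1⊕0⊕0⊕0⊕1 = 0
s2 (pos 2,3,6,7,10,11,14,15): 1⊕1⊕0⊕1⊕0⊕0⊕0⊕1 = 0
s4 (pos 4,5,6,7,12,13,14,15): 0⊕0⊕0⊕1⊕0⊕0⊕0⊕1 = 0
s8 (pos 8,9,10,11,12,13,14,15): 1⊕0⊕0⊕0⊕0⊕0⊕0⊕1 = 0
Syndrome s8…s1 = 0000 → no error.
Read data bits from positions 3,5,6,7,9,10,11,12,13,14,15: 10010000001

10010000001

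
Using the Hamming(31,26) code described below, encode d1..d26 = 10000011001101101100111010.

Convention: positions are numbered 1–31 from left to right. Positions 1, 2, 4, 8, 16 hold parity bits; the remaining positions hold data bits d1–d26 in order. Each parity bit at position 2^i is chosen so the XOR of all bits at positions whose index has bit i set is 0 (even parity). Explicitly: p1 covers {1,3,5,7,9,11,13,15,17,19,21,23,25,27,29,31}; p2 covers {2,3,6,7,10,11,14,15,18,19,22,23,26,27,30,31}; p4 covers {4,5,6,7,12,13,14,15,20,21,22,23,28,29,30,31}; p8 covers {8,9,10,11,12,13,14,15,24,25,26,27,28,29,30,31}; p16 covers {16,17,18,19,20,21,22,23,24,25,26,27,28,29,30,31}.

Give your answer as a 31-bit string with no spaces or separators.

Place data at non-parity positions: p1 p2 1 p4 0 0 0 p8 0 0 1 1 0 0 1 p16 1 0 1 1 0 1 1 0 0 1 1 1 0 1 0
p1 (pos 1,3,5,7,9,11,13,15,17,19,21,23,25,27,29,31): XOR of data positions = 1⊕0⊕0⊕0⊕1⊕0⊕1⊕1⊕1⊕0⊕1⊕0⊕1⊕0⊕0 = 1
p2 (pos 2,3,6,7,10,11,14,15,18,19,22,23,26,27,30,31): XOR of data positions = 1⊕0⊕0⊕0⊕1⊕0⊕1⊕0⊕1⊕1⊕1⊕1⊕1⊕1⊕0 = 1
p4 (pos 4,5,6,7,12,13,14,15,20,21,22,23,28,29,30,31): XOR of data positions = 0⊕0⊕0⊕1⊕0⊕0⊕1⊕1⊕0⊕1⊕1⊕1⊕0⊕1⊕0 = 1
p8 (pos 8,9,10,11,12,13,14,15,24,25,26,27,28,29,30,31): XOR of data positions = 0⊕0⊕1⊕1⊕0⊕0⊕1⊕0⊕0⊕1⊕1⊕1⊕0⊕1⊕0 = 1
p16 (pos 16,17,18,19,20,21,22,23,24,25,26,27,28,29,30,31): XOR of data positions = 1⊕0⊕1⊕1⊕0⊕1⊕1⊕0⊕0⊕1⊕1⊕1⊕0⊕1⊕0 = 1
Codeword: 1111000100110011101101100111010

1111000100110011101101100111010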